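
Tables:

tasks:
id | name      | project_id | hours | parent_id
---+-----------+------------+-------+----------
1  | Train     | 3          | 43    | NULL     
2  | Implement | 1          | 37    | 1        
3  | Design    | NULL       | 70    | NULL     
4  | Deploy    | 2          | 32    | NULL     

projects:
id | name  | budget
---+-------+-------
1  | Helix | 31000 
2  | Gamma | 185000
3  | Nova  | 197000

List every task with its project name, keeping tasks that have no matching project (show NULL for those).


LEFT JOIN keeps every row from tasks (the left table); where project_id has no match in projects, the project columns become NULL. Walk through each task:
  - task 1 (Train): project_id=3 -> matches Nova
  - task 2 (Implement): project_id=1 -> matches Helix
  - task 3 (Design): project_id=NULL, no match -> kept with NULL
  - task 4 (Deploy): project_id=2 -> matches Gamma
All 4 rows appear; 1 has NULL project.

SQL:
SELECT a.name, b.name AS project
FROM tasks a
LEFT JOIN projects b ON a.project_id = b.id

Result:
name      | project
----------+--------
Train     | Nova   
Implement | Helix  
Design    | NULL   
Deploy    | Gamma  


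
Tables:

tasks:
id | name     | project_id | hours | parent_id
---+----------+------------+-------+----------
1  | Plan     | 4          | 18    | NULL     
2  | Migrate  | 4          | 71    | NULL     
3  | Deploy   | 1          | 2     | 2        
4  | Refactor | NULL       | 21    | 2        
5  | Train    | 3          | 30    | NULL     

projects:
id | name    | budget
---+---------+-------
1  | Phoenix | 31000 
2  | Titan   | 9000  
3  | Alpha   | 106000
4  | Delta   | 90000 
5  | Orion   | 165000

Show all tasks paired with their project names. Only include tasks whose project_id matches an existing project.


INNER JOIN keeps only tasks rows whose project_id matches an id in projects. Walk through each task:
  - task 1 (Plan): project_id=4 -> matches Delta
  - task 2 (Migrate): project_id=4 -> matches Delta
  - task 3 (Deploy): project_id=1 -> matches Phoenix
  - task 4 (Refactor): project_id=NULL, no match -> dropped
  - task 5 (Train): project_id=3 -> matches Alpha
So 1 of 5 rows is dropped.

SQL:
SELECT a.name, b.name AS project
FROM tasks a
INNER JOIN projects b ON a.project_id = b.id

Result:
name    | project
--------+--------
Plan    | Delta  
Migrate | Delta  
Deploy  | Phoenix
Train   | Alpha  


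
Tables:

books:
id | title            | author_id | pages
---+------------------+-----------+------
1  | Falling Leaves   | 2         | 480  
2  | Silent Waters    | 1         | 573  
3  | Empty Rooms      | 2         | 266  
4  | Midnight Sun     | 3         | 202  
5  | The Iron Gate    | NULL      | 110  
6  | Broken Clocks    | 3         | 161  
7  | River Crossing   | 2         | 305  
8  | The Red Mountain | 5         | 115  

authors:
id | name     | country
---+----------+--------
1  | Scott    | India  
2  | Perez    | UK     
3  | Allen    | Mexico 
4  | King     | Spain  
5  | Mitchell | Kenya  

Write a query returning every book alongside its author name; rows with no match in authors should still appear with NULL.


LEFT JOIN keeps every row from books (the left table); where author_id has no match in authors, the author columns become NULL. Walk through each book:
  - book 1 (Falling Leaves): author_id=2 -> matches Perez
  - book 2 (Silent Waters): author_id=1 -> matches Scott
  - book 3 (Empty Rooms): author_id=2 -> matches Perez
  - book 4 (Midnight Sun): author_id=3 -> matches Allen
  - book 5 (The Iron Gate): author_id=NULL, no match -> kept with NULL
  - book 6 (Broken Clocks): author_id=3 -> matches Allen
  - book 7 (River Crossing): author_id=2 -> matches Perez
  - book 8 (The Red Mountain): author_id=5 -> matches Mitchell
All 8 rows appear; 1 has NULL author.

SQL:
SELECT a.title, b.name AS author
FROM books a
LEFT JOIN authors b ON a.author_id = b.id

Result:
title            | author  
-----------------+---------
Falling Leaves   | Perez   
Silent Waters    | Scott   
Empty Rooms      | Perez   
Midnight Sun     | Allen   
The Iron Gate    | NULL    
Broken Clocks    | Allen   
River Crossing   | Perez   
The Red Mountain | Mitchell


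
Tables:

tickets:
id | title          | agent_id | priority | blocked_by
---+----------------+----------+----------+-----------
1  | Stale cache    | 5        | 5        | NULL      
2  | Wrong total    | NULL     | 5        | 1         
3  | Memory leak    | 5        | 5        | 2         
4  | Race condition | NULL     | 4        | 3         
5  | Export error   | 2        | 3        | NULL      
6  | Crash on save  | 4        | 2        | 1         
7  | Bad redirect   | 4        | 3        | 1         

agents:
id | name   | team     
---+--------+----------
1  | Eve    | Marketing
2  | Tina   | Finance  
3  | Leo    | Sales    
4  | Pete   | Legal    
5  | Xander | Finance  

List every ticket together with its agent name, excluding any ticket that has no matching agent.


INNER JOIN keeps only tickets rows whose agent_id matches an id in agents. Walk through each ticket:
  - ticket 1 (Stale cache): agent_id=5 -> matches Xander
  - ticket 2 (Wrong total): agent_id=NULL, no match -> dropped
  - ticket 3 (Memory leak): agent_id=5 -> matches Xander
  - ticket 4 (Race condition): agent_id=NULL, no match -> dropped
  - ticket 5 (Export error): agent_id=2 -> matches Tina
  - ticket 6 (Crash on save): agent_id=4 -> matches Pete
  - ticket 7 (Bad redirect): agent_id=4 -> matches Pete
So 2 of 7 rows are dropped.

SQL:
SELECT a.title, b.name AS agent
FROM tickets a
INNER JOIN agents b ON a.agent_id = b.id

Result:
title         | agent 
--------------+-------
Stale cache   | Xander
Memory leak   | Xander
Export error  | Tina  
Crash on save | Pete  
Bad redirect  | Pete  


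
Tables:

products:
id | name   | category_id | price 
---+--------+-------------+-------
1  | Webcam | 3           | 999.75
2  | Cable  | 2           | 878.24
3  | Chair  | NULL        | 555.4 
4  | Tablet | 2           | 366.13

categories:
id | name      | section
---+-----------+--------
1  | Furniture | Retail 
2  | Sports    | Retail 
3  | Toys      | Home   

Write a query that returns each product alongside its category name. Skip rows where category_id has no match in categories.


INNER JOIN keeps only products rows whose category_id matches an id in categories. Walk through each product:
  - product 1 (Webcam): category_id=3 -> matches Toys
  - product 2 (Cable): category_id=2 -> matches Sports
  - product 3 (Chair): category_id=NULL, no match -> dropped
  - product 4 (Tablet): category_id=2 -> matches Sports
So 1 of 4 rows is dropped.

SQL:
SELECT a.name, b.name AS category
FROM products a
INNER JOIN categories b ON a.category_id = b.id

Result:
name   | category
-------+---------
Webcam | Toys    
Cable  | Sports  
Tablet | Sports  


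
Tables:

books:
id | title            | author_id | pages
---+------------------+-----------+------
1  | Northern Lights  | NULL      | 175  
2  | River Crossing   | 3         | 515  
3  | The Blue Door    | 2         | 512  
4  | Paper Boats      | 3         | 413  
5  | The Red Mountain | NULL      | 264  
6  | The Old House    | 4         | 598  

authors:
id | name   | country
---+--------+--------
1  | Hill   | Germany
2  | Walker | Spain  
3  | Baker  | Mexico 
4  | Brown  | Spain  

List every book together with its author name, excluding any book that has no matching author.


INNER JOIN keeps only books rows whose author_id matches an id in authors. Walk through each book:
  - book 1 (Northern Lights): author_id=NULL, no match -> dropped
  - book 2 (River Crossing): author_id=3 -> matches Baker
  - book 3 (The Blue Door): author_id=2 -> matches Walker
  - book 4 (Paper Boats): author_id=3 -> matches Baker
  - book 5 (The Red Mountain): author_id=NULL, no match -> dropped
  - book 6 (The Old House): author_id=4 -> matches Brown
So 2 of 6 rows are dropped.

SQL:
SELECT a.title, b.name AS author
FROM books a
INNER JOIN authors b ON a.author_id = b.id

Result:
title          | author
---------------+-------
River Crossing | Baker 
The Blue Door  | Walker
Paper Boats    | Baker 
The Old House  | Brown 


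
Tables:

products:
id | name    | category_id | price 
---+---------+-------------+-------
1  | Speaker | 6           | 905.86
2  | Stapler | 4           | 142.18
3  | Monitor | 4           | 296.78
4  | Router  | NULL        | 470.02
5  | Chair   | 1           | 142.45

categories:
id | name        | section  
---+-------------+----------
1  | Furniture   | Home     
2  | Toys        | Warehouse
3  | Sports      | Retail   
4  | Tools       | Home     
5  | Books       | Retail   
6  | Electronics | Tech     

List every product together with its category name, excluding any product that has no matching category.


INNER JOIN keeps only products rows whose category_id matches an id in categories. Walk through each product:
  - product 1 (Speaker): category_id=6 -> matches Electronics
  - product 2 (Stapler): category_id=4 -> matches Tools
  - product 3 (Monitor): category_id=4 -> matches Tools
  - product 4 (Router): category_id=NULL, no match -> dropped
  - product 5 (Chair): category_id=1 -> matches Furniture
So 1 of 5 rows is dropped.

SQL:
SELECT a.name, b.name AS category
FROM products a
INNER JOIN categories b ON a.category_id = b.id

Result:
name    | category   
--------+------------
Speaker | Electronics
Stapler | Tools      
Monitor | Tools      
Chair   | Furniture  


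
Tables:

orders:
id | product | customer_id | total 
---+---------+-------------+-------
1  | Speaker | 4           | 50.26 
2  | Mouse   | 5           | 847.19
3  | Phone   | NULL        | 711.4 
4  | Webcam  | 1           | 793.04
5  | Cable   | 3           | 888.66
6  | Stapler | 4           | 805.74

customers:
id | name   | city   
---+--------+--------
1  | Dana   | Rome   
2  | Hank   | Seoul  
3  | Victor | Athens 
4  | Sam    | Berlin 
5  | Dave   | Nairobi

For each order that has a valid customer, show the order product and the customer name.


INNER JOIN keeps only orders rows whose customer_id matches an id in customers. Walk through each order:
  - order 1 (Speaker): customer_id=4 -> matches Sam
  - order 2 (Mouse): customer_id=5 -> matches Dave
  - order 3 (Phone): customer_id=NULL, no match -> dropped
  - order 4 (Webcam): customer_id=1 -> matches Dana
  - order 5 (Cable): customer_id=3 -> matches Victor
  - order 6 (Stapler): customer_id=4 -> matches Sam
So 1 of 6 rows is dropped.

SQL:
SELECT a.product, b.name AS customer
FROM orders a
INNER JOIN customers b ON a.customer_id = b.id

Result:
product | customer
--------+---------
Speaker | Sam     
Mouse   | Dave    
Webcam  | Dana    
Cable   | Victor  
Stapler | Sam     


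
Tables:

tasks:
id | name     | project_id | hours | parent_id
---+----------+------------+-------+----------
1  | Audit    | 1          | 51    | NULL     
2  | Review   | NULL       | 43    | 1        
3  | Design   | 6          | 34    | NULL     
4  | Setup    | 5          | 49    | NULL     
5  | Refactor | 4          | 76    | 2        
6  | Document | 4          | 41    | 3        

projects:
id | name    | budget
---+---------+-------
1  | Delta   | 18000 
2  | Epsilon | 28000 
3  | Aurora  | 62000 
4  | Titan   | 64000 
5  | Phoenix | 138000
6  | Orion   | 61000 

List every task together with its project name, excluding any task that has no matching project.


INNER JOIN keeps only tasks rows whose project_id matches an id in projects. Walk through each task:
  - task 1 (Audit): project_id=1 -> matches Delta
  - task 2 (Review): project_id=NULL, no match -> dropped
  - task 3 (Design): project_id=6 -> matches Orion
  - task 4 (Setup): project_id=5 -> matches Phoenix
  - task 5 (Refactor): project_id=4 -> matches Titan
  - task 6 (Document): project_id=4 -> matches Titan
So 1 of 6 rows is dropped.

SQL:
SELECT a.name, b.name AS project
FROM tasks a
INNER JOIN projects b ON a.project_id = b.id

Result:
name     | project
---------+--------
Audit    | Delta  
Design   | Orion  
Setup    | Phoenix
Refactor | Titan  
Document | Titan  


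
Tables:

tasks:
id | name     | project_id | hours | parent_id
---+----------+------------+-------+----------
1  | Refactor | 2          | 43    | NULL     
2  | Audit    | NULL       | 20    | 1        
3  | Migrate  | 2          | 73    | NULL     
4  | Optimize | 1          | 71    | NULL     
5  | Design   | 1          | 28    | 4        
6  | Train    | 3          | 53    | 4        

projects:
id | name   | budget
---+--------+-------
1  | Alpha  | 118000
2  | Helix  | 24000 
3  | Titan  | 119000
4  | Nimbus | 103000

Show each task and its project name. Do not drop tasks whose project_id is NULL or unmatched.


LEFT JOIN keeps every row from tasks (the left table); where project_id has no match in projects, the project columns become NULL. Walk through each task:
  - task 1 (Refactor): project_id=2 -> matches Helix
  - task 2 (Audit): project_id=NULL, no match -> kept with NULL
  - task 3 (Migrate): project_id=2 -> matches Helix
  - task 4 (Optimize): project_id=1 -> matches Alpha
  - task 5 (Design): project_id=1 -> matches Alpha
  - task 6 (Train): project_id=3 -> matches Titan
All 6 rows appear; 1 has NULL project.

SQL:
SELECT a.name, b.name AS project
FROM tasks a
LEFT JOIN projects b ON a.project_id = b.id

Result:
name     | project
---------+--------
Refactor | Helix  
Audit    | NULL   
Migrate  | Helix  
Optimize | Alpha  
Design   | Alpha  
Train    | Titan  


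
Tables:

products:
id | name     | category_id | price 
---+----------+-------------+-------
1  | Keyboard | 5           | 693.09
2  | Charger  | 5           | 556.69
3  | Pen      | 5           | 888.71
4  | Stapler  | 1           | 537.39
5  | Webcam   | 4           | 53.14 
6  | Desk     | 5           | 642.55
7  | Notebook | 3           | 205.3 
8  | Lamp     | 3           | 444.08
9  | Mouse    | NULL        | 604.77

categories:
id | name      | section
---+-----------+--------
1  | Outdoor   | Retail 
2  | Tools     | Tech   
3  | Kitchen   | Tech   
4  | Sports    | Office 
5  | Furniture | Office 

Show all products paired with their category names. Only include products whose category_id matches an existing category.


INNER JOIN keeps only products rows whose category_id matches an id in categories. Walk through each product:
  - product 1 (Keyboard): category_id=5 -> matches Furniture
  - product 2 (Charger): category_id=5 -> matches Furniture
  - product 3 (Pen): category_id=5 -> matches Furniture
  - product 4 (Stapler): category_id=1 -> matches Outdoor
  - product 5 (Webcam): category_id=4 -> matches Sports
  - product 6 (Desk): category_id=5 -> matches Furniture
  - product 7 (Notebook): category_id=3 -> matches Kitchen
  - product 8 (Lamp): category_id=3 -> matches Kitchen
  - product 9 (Mouse): category_id=NULL, no match -> dropped
So 1 of 9 rows is dropped.

SQL:
SELECT a.name, b.name AS category
FROM products a
INNER JOIN categories b ON a.category_id = b.id

Result:
name     | category 
---------+----------
Keyboard | Furniture
Charger  | Furniture
Pen      | Furniture
Stapler  | Outdoor  
Webcam   | Sports   
Desk     | Furniture
Notebook | Kitchen  
Lamp     | Kitchen  


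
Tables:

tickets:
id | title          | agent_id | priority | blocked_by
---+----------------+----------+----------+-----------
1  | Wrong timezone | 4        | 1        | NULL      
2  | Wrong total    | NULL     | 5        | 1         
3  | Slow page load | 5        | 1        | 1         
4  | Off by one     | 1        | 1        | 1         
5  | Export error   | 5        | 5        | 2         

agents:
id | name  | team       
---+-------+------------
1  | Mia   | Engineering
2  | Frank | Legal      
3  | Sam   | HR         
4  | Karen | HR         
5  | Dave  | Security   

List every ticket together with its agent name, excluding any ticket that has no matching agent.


INNER JOIN keeps only tickets rows whose agent_id matches an id in agents. Walk through each ticket:
  - ticket 1 (Wrong timezone): agent_id=4 -> matches Karen
  - ticket 2 (Wrong total): agent_id=NULL, no match -> dropped
  - ticket 3 (Slow page load): agent_id=5 -> matches Dave
  - ticket 4 (Off by one): agent_id=1 -> matches Mia
  - ticket 5 (Export error): agent_id=5 -> matches Dave
So 1 of 5 rows is dropped.

SQL:
SELECT a.title, b.name AS agent
FROM tickets a
INNER JOIN agents b ON a.agent_id = b.id

Result:
title          | agent
---------------+------
Wrong timezone | Karen
Slow page load | Dave 
Off by one     | Mia  
Export error   | Dave 


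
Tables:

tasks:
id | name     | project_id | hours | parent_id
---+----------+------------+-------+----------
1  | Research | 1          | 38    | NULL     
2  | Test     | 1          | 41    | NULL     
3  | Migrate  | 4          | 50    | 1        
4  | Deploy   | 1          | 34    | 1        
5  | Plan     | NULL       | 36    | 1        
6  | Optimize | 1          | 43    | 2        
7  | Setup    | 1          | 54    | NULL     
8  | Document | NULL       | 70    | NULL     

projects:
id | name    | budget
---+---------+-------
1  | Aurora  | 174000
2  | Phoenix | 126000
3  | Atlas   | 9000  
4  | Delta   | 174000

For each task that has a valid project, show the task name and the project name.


INNER JOIN keeps only tasks rows whose project_id matches an id in projects. Walk through each task:
  - task 1 (Research): project_id=1 -> matches Aurora
  - task 2 (Test): project_id=1 -> matches Aurora
  - task 3 (Migrate): project_id=4 -> matches Delta
  - task 4 (Deploy): project_id=1 -> matches Aurora
  - task 5 (Plan): project_id=NULL, no match -> dropped
  - task 6 (Optimize): project_id=1 -> matches Aurora
  - task 7 (Setup): project_id=1 -> matches Aurora
  - task 8 (Document): project_id=NULL, no match -> dropped
So 2 of 8 rows are dropped.

SQL:
SELECT a.name, b.name AS project
FROM tasks a
INNER JOIN projects b ON a.project_id = b.id

Result:
name     | project
---------+--------
Research | Aurora 
Test     | Aurora 
Migrate  | Delta  
Deploy   | Aurora 
Optimize | Aurora 
Setup    | Aurora 


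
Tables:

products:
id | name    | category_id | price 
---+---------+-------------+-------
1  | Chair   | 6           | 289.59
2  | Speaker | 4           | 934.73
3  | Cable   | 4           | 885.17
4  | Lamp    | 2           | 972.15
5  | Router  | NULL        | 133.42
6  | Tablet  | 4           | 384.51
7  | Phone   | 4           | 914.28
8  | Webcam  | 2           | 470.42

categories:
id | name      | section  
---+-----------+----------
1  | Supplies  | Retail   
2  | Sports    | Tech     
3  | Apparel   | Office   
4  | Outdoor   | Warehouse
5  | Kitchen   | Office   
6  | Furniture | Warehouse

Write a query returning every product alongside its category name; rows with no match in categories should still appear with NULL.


LEFT JOIN keeps every row from products (the left table); where category_id has no match in categories, the category columns become NULL. Walk through each product:
  - product 1 (Chair): category_id=6 -> matches Furniture
  - product 2 (Speaker): category_id=4 -> matches Outdoor
  - product 3 (Cable): category_id=4 -> matches Outdoor
  - product 4 (Lamp): category_id=2 -> matches Sports
  - product 5 (Router): category_id=NULL, no match -> kept with NULL
  - product 6 (Tablet): category_id=4 -> matches Outdoor
  - product 7 (Phone): category_id=4 -> matches Outdoor
  - product 8 (Webcam): category_id=2 -> matches Sports
All 8 rows appear; 1 has NULL category.

SQL:
SELECT a.name, b.name AS category
FROM products a
LEFT JOIN categories b ON a.category_id = b.id

Result:
name    | category 
--------+----------
Chair   | Furniture
Speaker | Outdoor  
Cable   | Outdoor  
Lamp    | Sports   
Router  | NULL     
Tablet  | Outdoor  
Phone   | Outdoor  
Webcam  | Sports   


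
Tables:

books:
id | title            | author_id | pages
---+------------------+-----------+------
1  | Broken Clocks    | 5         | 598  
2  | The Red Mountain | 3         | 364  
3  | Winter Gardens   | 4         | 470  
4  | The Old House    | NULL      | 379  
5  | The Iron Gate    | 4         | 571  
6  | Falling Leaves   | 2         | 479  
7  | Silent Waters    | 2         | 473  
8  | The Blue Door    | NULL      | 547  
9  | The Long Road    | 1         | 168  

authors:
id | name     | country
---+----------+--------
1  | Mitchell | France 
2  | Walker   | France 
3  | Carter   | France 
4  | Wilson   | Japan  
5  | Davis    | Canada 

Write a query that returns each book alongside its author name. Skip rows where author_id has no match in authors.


INNER JOIN keeps only books rows whose author_id matches an id in authors. Walk through each book:
  - book 1 (Broken Clocks): author_id=5 -> matches Davis
  - book 2 (The Red Mountain): author_id=3 -> matches Carter
  - book 3 (Winter Gardens): author_id=4 -> matches Wilson
  - book 4 (The Old House): author_id=NULL, no match -> dropped
  - book 5 (The Iron Gate): author_id=4 -> matches Wilson
  - book 6 (Falling Leaves): author_id=2 -> matches Walker
  - book 7 (Silent Waters): author_id=2 -> matches Walker
  - book 8 (The Blue Door): author_id=NULL, no match -> dropped
  - book 9 (The Long Road): author_id=1 -> matches Mitchell
So 2 of 9 rows are dropped.

SQL:
SELECT a.title, b.name AS author
FROM books a
INNER JOIN authors b ON a.author_id = b.id

Result:
title            | author  
-----------------+---------
Broken Clocks    | Davis   
The Red Mountain | Carter  
Winter Gardens   | Wilson  
The Iron Gate    | Wilson  
Falling Leaves   | Walker  
Silent Waters    | Walker  
The Long Road    | Mitchell


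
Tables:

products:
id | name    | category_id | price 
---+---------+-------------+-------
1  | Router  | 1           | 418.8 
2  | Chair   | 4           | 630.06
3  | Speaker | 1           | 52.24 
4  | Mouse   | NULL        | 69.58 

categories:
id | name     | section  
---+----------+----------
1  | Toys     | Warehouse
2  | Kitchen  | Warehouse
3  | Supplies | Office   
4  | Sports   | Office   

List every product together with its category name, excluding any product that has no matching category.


INNER JOIN keeps only products rows whose category_id matches an id in categories. Walk through each product:
  - product 1 (Router): category_id=1 -> matches Toys
  - product 2 (Chair): category_id=4 -> matches Sports
  - product 3 (Speaker): category_id=1 -> matches Toys
  - product 4 (Mouse): category_id=NULL, no match -> dropped
So 1 of 4 rows is dropped.

SQL:
SELECT a.name, b.name AS category
FROM products a
INNER JOIN categories b ON a.category_id = b.id

Result:
name    | category
--------+---------
Router  | Toys    
Chair   | Sports  
Speaker | Toys    


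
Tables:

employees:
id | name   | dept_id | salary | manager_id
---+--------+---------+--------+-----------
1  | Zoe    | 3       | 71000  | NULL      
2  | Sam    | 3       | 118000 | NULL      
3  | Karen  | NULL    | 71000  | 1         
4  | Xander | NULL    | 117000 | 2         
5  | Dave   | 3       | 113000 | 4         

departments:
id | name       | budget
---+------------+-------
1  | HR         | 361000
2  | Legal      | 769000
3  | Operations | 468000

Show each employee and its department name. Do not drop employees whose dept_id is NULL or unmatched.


LEFT JOIN keeps every row from employees (the left table); where dept_id has no match in departments, the department columns become NULL. Walk through each employee:
  - employee 1 (Zoe): dept_id=3 -> matches Operations
  - employee 2 (Sam): dept_id=3 -> matches Operations
  - employee 3 (Karen): dept_id=NULL, no match -> kept with NULL
  - employee 4 (Xander): dept_id=NULL, no match -> kept with NULL
  - employee 5 (Dave): dept_id=3 -> matches Operations
All 5 rows appear; 2 have NULL department.

SQL:
SELECT a.name, b.name AS department
FROM employees a
LEFT JOIN departments b ON a.dept_id = b.id

Result:
name   | department
-------+-----------
Zoe    | Operations
Sam    | Operations
Karen  | NULL      
Xander | NULL      
Dave   | Operations


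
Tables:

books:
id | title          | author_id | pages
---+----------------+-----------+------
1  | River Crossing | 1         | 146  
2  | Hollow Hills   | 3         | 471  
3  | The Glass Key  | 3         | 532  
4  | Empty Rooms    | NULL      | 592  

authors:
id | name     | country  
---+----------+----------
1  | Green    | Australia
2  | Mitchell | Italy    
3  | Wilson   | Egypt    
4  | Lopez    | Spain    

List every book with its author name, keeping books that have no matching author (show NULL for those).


LEFT JOIN keeps every row from books (the left table); where author_id has no match in authors, the author columns become NULL. Walk through each book:
  - book 1 (River Crossing): author_id=1 -> matches Green
  - book 2 (Hollow Hills): author_id=3 -> matches Wilson
  - book 3 (The Glass Key): author_id=3 -> matches Wilson
  - book 4 (Empty Rooms): author_id=NULL, no match -> kept with NULL
All 4 rows appear; 1 has NULL author.

SQL:
SELECT a.title, b.name AS author
FROM books a
LEFT JOIN authors b ON a.author_id = b.id

Result:
title          | author
---------------+-------
River Crossing | Green 
Hollow Hills   | Wilson
The Glass Key  | Wilson
Empty Rooms    | NULL  


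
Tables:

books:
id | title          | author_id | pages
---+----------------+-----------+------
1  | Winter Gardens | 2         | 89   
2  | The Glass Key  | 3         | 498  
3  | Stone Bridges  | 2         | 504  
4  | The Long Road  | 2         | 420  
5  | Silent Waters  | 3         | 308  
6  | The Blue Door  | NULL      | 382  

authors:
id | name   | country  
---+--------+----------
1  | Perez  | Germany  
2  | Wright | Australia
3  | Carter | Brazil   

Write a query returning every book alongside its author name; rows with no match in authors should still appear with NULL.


LEFT JOIN keeps every row from books (the left table); where author_id has no match in authors, the author columns become NULL. Walk through each book:
  - book 1 (Winter Gardens): author_id=2 -> matches Wright
  - book 2 (The Glass Key): author_id=3 -> matches Carter
  - book 3 (Stone Bridges): author_id=2 -> matches Wright
  - book 4 (The Long Road): author_id=2 -> matches Wright
  - book 5 (Silent Waters): author_id=3 -> matches Carter
  - book 6 (The Blue Door): author_id=NULL, no match -> kept with NULL
All 6 rows appear; 1 has NULL author.

SQL:
SELECT a.title, b.name AS author
FROM books a
LEFT JOIN authors b ON a.author_id = b.id

Result:
title          | author
---------------+-------
Winter Gardens | Wright
The Glass Key  | Carter
Stone Bridges  | Wright
The Long Road  | Wright
Silent Waters  | Carter
The Blue Door  | NULL  


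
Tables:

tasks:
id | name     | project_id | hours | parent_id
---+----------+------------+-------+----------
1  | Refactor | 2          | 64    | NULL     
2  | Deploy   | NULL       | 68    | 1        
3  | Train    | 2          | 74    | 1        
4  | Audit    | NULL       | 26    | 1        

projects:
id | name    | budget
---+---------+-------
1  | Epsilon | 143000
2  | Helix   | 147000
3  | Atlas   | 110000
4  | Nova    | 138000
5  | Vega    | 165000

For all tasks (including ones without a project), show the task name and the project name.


LEFT JOIN keeps every row from tasks (the left table); where project_id has no match in projects, the project columns become NULL. Walk through each task:
  - task 1 (Refactor): project_id=2 -> matches Helix
  - task 2 (Deploy): project_id=NULL, no match -> kept with NULL
  - task 3 (Train): project_id=2 -> matches Helix
  - task 4 (Audit): project_id=NULL, no match -> kept with NULL
All 4 rows appear; 2 have NULL project.

SQL:
SELECT a.name, b.name AS project
FROM tasks a
LEFT JOIN projects b ON a.project_id = b.id

Result:
name     | project
---------+--------
Refactor | Helix  
Deploy   | NULL   
Train    | Helix  
Audit    | NULL   


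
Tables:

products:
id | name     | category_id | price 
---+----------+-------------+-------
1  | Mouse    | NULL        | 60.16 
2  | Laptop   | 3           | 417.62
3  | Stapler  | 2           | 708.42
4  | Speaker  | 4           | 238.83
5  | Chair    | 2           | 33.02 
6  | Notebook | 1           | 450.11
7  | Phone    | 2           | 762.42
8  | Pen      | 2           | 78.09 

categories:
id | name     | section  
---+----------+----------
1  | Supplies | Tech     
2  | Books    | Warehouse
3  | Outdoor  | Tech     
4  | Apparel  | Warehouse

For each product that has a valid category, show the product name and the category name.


INNER JOIN keeps only products rows whose category_id matches an id in categories. Walk through each product:
  - product 1 (Mouse): category_id=NULL, no match -> dropped
  - product 2 (Laptop): category_id=3 -> matches Outdoor
  - product 3 (Stapler): category_id=2 -> matches Books
  - product 4 (Speaker): category_id=4 -> matches Apparel
  - product 5 (Chair): category_id=2 -> matches Books
  - product 6 (Notebook): category_id=1 -> matches Supplies
  - product 7 (Phone): category_id=2 -> matches Books
  - product 8 (Pen): category_id=2 -> matches Books
So 1 of 8 rows is dropped.

SQL:
SELECT a.name, b.name AS category
FROM products a
INNER JOIN categories b ON a.category_id = b.id

Result:
name     | category
---------+---------
Laptop   | Outdoor 
Stapler  | Books   
Speaker  | Apparel 
Chair    | Books   
Notebook | Supplies
Phone    | Books   
Pen      | Books   


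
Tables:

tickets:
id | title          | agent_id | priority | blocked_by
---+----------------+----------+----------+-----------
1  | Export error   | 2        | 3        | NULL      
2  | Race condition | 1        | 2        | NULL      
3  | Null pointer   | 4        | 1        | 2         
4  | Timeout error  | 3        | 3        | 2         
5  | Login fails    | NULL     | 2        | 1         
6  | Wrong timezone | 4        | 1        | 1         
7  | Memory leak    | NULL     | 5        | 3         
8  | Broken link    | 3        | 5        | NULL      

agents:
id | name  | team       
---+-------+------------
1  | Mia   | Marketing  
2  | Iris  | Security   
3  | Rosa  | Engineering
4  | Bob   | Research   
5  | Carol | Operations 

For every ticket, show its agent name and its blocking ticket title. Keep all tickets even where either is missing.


Two LEFT JOINs from the same base table tickets: one to agents via agent_id, one to tickets itself via blocked_by. Both are LEFT so every ticket is preserved.
Match against agents:
  - ticket 1 (Export error): agent_id=2 -> matches Iris
  - ticket 2 (Race condition): agent_id=1 -> matches Mia
  - ticket 3 (Null pointer): agent_id=4 -> matches Bob
  - ticket 4 (Timeout error): agent_id=3 -> matches Rosa
  - ticket 5 (Login fails): agent_id=NULL, no match -> kept with NULL
  - ticket 6 (Wrong timezone): agent_id=4 -> matches Bob
  - ticket 7 (Memory leak): agent_id=NULL, no match -> kept with NULL
  - ticket 8 (Broken link): agent_id=3 -> matches Rosa
Match against tickets (self):
  - ticket 1 (Export error): blocked_by=NULL -> NULL
  - ticket 2 (Race condition): blocked_by=NULL -> NULL
  - ticket 3 (Null pointer): blocked_by=2 -> Race condition
  - ticket 4 (Timeout error): blocked_by=2 -> Race condition
  - ticket 5 (Login fails): blocked_by=1 -> Export error
  - ticket 6 (Wrong timezone): blocked_by=1 -> Export error
  - ticket 7 (Memory leak): blocked_by=3 -> Null pointer
  - ticket 8 (Broken link): blocked_by=NULL -> NULL

SQL:
SELECT a.title, b.name AS agent, c.title AS blocked_by
FROM tickets a
LEFT JOIN agents b ON a.agent_id = b.id
LEFT JOIN tickets c ON a.blocked_by = c.id

Result:
title          | agent | blocked_by    
---------------+-------+---------------
Export error   | Iris  | NULL          
Race condition | Mia   | NULL          
Null pointer   | Bob   | Race condition
Timeout error  | Rosa  | Race condition
Login fails    | NULL  | Export error  
Wrong timezone | Bob   | Export error  
Memory leak    | NULL  | Null pointer  
Broken link    | Rosa  | NULL          


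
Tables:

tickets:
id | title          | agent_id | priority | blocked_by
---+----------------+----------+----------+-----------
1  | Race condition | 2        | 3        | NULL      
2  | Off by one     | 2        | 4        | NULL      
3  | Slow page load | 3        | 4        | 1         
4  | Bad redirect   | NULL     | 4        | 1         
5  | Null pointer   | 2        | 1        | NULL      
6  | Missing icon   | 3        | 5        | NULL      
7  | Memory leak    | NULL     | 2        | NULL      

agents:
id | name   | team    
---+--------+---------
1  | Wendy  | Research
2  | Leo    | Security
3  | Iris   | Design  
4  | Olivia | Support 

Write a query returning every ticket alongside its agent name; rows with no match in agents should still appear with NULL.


LEFT JOIN keeps every row from tickets (the left table); where agent_id has no match in agents, the agent columns become NULL. Walk through each ticket:
  - ticket 1 (Race condition): agent_id=2 -> matches Leo
  - ticket 2 (Off by one): agent_id=2 -> matches Leo
  - ticket 3 (Slow page load): agent_id=3 -> matches Iris
  - ticket 4 (Bad redirect): agent_id=NULL, no match -> kept with NULL
  - ticket 5 (Null pointer): agent_id=2 -> matches Leo
  - ticket 6 (Missing icon): agent_id=3 -> matches Iris
  - ticket 7 (Memory leak): agent_id=NULL, no match -> kept with NULL
All 7 rows appear; 2 have NULL agent.

SQL:
SELECT a.title, b.name AS agent
FROM tickets a
LEFT JOIN agents b ON a.agent_id = b.id

Result:
title          | agent
---------------+------
Race condition | Leo  
Off by one     | Leo  
Slow page load | Iris 
Bad redirect   | NULL 
Null pointer   | Leo  
Missing icon   | Iris 
Memory leak    | NULL 


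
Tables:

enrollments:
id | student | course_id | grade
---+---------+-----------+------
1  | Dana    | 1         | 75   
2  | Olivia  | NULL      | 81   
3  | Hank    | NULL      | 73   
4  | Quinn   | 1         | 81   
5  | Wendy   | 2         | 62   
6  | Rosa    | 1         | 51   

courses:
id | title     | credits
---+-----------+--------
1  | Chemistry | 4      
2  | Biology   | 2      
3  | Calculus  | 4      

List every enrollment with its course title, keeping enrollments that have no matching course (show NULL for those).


LEFT JOIN keeps every row from enrollments (the left table); where course_id has no match in courses, the course columns become NULL. Walk through each enrollment:
  - enrollment 1 (Dana): course_id=1 -> matches Chemistry
  - enrollment 2 (Olivia): course_id=NULL, no match -> kept with NULL
  - enrollment 3 (Hank): course_id=NULL, no match -> kept with NULL
  - enrollment 4 (Quinn): course_id=1 -> matches Chemistry
  - enrollment 5 (Wendy): course_id=2 -> matches Biology
  - enrollment 6 (Rosa): course_id=1 -> matches Chemistry
All 6 rows appear; 2 have NULL course.

SQL:
SELECT a.student, b.title AS course
FROM enrollments a
LEFT JOIN courses b ON a.course_id = b.id

Result:
student | course   
--------+----------
Dana    | Chemistry
Olivia  | NULL     
Hank    | NULL     
Quinn   | Chemistry
Wendy   | Biology  
Rosa    | Chemistry


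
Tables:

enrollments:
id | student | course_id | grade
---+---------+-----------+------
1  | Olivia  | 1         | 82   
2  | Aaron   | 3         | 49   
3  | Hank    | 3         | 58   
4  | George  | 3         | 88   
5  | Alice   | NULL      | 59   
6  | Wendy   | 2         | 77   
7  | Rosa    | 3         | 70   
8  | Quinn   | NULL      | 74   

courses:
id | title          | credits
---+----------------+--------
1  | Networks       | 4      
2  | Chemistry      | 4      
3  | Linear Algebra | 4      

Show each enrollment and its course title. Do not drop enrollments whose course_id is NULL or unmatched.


LEFT JOIN keeps every row from enrollments (the left table); where course_id has no match in courses, the course columns become NULL. Walk through each enrollment:
  - enrollment 1 (Olivia): course_id=1 -> matches Networks
  - enrollment 2 (Aaron): course_id=3 -> matches Linear Algebra
  - enrollment 3 (Hank): course_id=3 -> matches Linear Algebra
  - enrollment 4 (George): course_id=3 -> matches Linear Algebra
  - enrollment 5 (Alice): course_id=NULL, no match -> kept with NULL
  - enrollment 6 (Wendy): course_id=2 -> matches Chemistry
  - enrollment 7 (Rosa): course_id=3 -> matches Linear Algebra
  - enrollment 8 (Quinn): course_id=NULL, no match -> kept with NULL
All 8 rows appear; 2 have NULL course.

SQL:
SELECT a.student, b.title AS course
FROM enrollments a
LEFT JOIN courses b ON a.course_id = b.id

Result:
student | course        
--------+---------------
Olivia  | Networks      
Aaron   | Linear Algebra
Hank    | Linear Algebra
George  | Linear Algebra
Alice   | NULL          
Wendy   | Chemistry     
Rosa    | Linear Algebra
Quinn   | NULL          


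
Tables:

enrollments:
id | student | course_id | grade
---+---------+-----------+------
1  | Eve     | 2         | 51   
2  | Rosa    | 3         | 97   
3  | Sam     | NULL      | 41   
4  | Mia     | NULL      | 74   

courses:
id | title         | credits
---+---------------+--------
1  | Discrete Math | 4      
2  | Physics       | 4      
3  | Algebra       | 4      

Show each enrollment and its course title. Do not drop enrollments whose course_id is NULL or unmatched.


LEFT JOIN keeps every row from enrollments (the left table); where course_id has no match in courses, the course columns become NULL. Walk through each enrollment:
  - enrollment 1 (Eve): course_id=2 -> matches Physics
  - enrollment 2 (Rosa): course_id=3 -> matches Algebra
  - enrollment 3 (Sam): course_id=NULL, no match -> kept with NULL
  - enrollment 4 (Mia): course_id=NULL, no match -> kept with NULL
All 4 rows appear; 2 have NULL course.

SQL:
SELECT a.student, b.title AS course
FROM enrollments a
LEFT JOIN courses b ON a.course_id = b.id

Result:
student | course 
--------+--------
Eve     | Physics
Rosa    | Algebra
Sam     | NULL   
Mia     | NULL   


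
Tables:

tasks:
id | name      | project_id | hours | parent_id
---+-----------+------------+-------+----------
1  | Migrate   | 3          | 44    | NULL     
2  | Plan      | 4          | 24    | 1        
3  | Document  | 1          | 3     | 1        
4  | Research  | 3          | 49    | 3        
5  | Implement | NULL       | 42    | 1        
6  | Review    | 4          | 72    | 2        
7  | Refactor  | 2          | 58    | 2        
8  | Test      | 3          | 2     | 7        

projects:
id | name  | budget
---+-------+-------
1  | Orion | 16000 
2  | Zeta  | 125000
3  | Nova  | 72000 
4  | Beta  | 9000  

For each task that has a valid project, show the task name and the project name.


INNER JOIN keeps only tasks rows whose project_id matches an id in projects. Walk through each task:
  - task 1 (Migrate): project_id=3 -> matches Nova
  - task 2 (Plan): project_id=4 -> matches Beta
  - task 3 (Document): project_id=1 -> matches Orion
  - task 4 (Research): project_id=3 -> matches Nova
  - task 5 (Implement): project_id=NULL, no match -> dropped
  - task 6 (Review): project_id=4 -> matches Beta
  - task 7 (Refactor): project_id=2 -> matches Zeta
  - task 8 (Test): project_id=3 -> matches Nova
So 1 of 8 rows is dropped.

SQL:
SELECT a.name, b.name AS project
FROM tasks a
INNER JOIN projects b ON a.project_id = b.id

Result:
name     | project
---------+--------
Migrate  | Nova   
Plan     | Beta   
Document | Orion  
Research | Nova   
Review   | Beta   
Refactor | Zeta   
Test     | Nova   


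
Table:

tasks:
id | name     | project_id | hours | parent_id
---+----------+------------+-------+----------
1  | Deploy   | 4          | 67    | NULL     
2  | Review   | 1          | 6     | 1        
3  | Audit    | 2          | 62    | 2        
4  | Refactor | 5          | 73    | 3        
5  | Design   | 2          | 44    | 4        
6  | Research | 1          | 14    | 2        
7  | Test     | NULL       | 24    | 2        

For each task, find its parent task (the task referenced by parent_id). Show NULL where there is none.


This is a self-join: tasks is joined to a second copy of itself, matching each row's parent_id to another row's id. Use LEFT JOIN so rows with parent_id=NULL are kept.
  - task 1 (Deploy): parent_id=NULL -> NULL
  - task 2 (Review): parent_id=1 -> Deploy
  - task 3 (Audit): parent_id=2 -> Review
  - task 4 (Refactor): parent_id=3 -> Audit
  - task 5 (Design): parent_id=4 -> Refactor
  - task 6 (Research): parent_id=2 -> Review
  - task 7 (Test): parent_id=2 -> Review

SQL:
SELECT a.name AS item, b.name AS parent
FROM tasks a
LEFT JOIN tasks b ON a.parent_id = b.id

Result:
item     | parent  
---------+---------
Deploy   | NULL    
Review   | Deploy  
Audit    | Review  
Refactor | Audit   
Design   | Refactor
Research | Review  
Test     | Review  
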